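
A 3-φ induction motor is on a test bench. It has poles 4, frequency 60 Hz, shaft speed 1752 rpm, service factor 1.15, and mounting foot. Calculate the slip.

2.67 %

n_s = 120f/p = 120×60/4 = 1800 rpm
s = (n_s − n)/n_s = (1800 − 1752)/1800 = 0.0267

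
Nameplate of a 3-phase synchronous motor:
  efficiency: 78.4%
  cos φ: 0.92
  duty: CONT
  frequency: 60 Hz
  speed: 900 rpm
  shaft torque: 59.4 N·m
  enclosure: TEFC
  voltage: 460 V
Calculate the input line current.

9.74 A

ω = 2π×900/60 = 94.25 rad/s; P_out = τω = 59.4 × 94.25 = 5598 W
P_in = P_out / η = 5598 / 0.784 = 7140 W
I_L = P_in / (√3·V_L·cosφ) = 7140 / (1.732 × 460 × 0.92) = 9.74 A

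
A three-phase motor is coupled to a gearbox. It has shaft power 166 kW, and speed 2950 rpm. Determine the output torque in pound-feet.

396 lb·ft

ω = 2π × 2950/60 = 308.9 rad/s
τ = P/ω = 166000/308.9 = 537.4 N·m
In lb·ft: 537.4/1.356 = 396 lb·ft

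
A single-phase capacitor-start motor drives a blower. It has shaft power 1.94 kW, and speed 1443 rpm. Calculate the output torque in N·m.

12.8 N·m

ω = 2π × 1443/60 = 151.1 rad/s
τ = P/ω = 1940/151.1 = 12.8 N·m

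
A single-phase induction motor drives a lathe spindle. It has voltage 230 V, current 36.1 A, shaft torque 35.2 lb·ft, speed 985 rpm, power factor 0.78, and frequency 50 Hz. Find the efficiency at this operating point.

τ = 35.2 lb·ft × 1.356 = 47.73 N·m
ω = 2π × 985/60 = 103.1 rad/s; P_out = τω = 47.73 × 103.1 = 4921 W
P_in = V·I·cosφ = 230 × 36.1 × 0.78 = 6476 W
η = P_out / P_in = 4921 / 6476 = 0.760 = 76.0%

76.0 %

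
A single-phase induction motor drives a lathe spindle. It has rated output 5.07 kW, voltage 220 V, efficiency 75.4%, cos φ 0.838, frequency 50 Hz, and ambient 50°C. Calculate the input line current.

P_out = 5.07 kW = 5070 W
P_in = P_out / η = 5070 / 0.754 = 6724 W
I = P_in / (V·cosφ) = 6724 / (220 × 0.838) = 36.5 A

36.5 A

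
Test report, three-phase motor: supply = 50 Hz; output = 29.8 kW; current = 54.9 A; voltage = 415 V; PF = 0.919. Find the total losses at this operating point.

P_in = √3·V·I·cosφ = 1.732×415×54.9×0.919 = 36265 W
P_out = 29800 W
Losses = P_in − P_out = 36265 − 29800 = 6465 W

6470 W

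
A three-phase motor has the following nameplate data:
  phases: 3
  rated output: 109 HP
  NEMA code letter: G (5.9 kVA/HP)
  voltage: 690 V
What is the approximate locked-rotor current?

538 A

S_LR = 5.9 × 109 = 643.1 kVA
I_LR = S_LR/(√3·V_L) = 643100/(1.732×690) = 538 A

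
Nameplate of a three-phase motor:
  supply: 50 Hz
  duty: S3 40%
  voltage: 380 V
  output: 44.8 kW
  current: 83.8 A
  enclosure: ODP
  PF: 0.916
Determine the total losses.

P_in = √3·V·I·cosφ = 1.732×380×83.8×0.916 = 50521 W
P_out = 44800 W
Losses = P_in − P_out = 50521 − 44800 = 5721 W

5720 W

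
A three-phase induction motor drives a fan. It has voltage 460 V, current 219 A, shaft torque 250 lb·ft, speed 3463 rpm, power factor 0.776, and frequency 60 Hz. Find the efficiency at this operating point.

90.8 %

τ = 250 lb·ft × 1.356 = 339 N·m
ω = 2π × 3463/60 = 362.6 rad/s; P_out = τω = 339 × 362.6 = 122921 W
P_in = √3·V_L·I_L·cosφ = 1.732 × 460 × 219 × 0.776 = 135398 W
η = P_out / P_in = 122921 / 135398 = 0.908 = 90.8%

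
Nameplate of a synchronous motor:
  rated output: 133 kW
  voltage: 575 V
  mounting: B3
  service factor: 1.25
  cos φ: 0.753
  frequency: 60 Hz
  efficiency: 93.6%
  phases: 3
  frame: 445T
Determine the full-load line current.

189 A

P_out = 133 kW = 133000 W
P_in = P_out / η = 133000 / 0.936 = 142094 W
I_L = P_in / (√3·V_L·cosφ) = 142094 / (1.732 × 575 × 0.753) = 189 A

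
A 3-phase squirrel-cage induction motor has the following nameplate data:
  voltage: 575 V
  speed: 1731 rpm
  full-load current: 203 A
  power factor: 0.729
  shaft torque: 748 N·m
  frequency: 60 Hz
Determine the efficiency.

ω = 2π × 1731/60 = 181.3 rad/s; P_out = τω = 748 × 181.3 = 135612 W
P_in = √3·V_L·I_L·cosφ = 1.732 × 575 × 203 × 0.729 = 147380 W
η = P_out / P_in = 135612 / 147380 = 0.920 = 92.0%

92.0 %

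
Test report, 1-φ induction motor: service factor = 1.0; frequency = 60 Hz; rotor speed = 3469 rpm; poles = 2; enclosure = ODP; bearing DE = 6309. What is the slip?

n_s = 120f/p = 120×60/2 = 3600 rpm
s = (n_s − n)/n_s = (3600 − 3469)/3600 = 0.0364

3.64 %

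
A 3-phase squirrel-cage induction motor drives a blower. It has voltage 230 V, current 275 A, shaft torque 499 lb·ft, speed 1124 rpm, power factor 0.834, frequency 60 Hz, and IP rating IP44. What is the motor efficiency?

τ = 499 lb·ft × 1.356 = 676.6 N·m
ω = 2π × 1124/60 = 117.7 rad/s; P_out = τω = 676.6 × 117.7 = 79636 W
P_in = √3·V_L·I_L·cosφ = 1.732 × 230 × 275 × 0.834 = 91364 W
η = P_out / P_in = 79636 / 91364 = 0.872 = 87.2%

87.2 %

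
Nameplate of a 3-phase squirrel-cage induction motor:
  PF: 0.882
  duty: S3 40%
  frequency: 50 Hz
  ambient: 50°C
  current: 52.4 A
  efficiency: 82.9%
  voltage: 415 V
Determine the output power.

27.5 kW

P_in = √3·V·I·cosφ = 1.732 × 415 × 52.4 × 0.882 = 33220 W
P_out = η·P_in = 0.829 × 33220 = 27539 W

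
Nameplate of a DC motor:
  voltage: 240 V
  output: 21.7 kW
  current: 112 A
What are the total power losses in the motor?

5180 W

P_in = V·I = 240×112 = 26880 W
P_out = 21700 W
Losses = P_in − P_out = 26880 − 21700 = 5180 W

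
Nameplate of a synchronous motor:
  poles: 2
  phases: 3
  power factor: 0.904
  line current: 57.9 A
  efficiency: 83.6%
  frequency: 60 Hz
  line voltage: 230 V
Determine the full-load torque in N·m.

P_in = √3·V·I·cosφ = 1.732 × 230 × 57.9 × 0.904 = 20851 W
P_out = η·P_in = 0.836 × 20851 = 17431 W
n = n_s = 120×60/2 = 3600 rpm (synchronous)
ω = 2π×3600/60 = 377 rad/s
τ = P_out/ω = 17431/377 = 46.2 N·m

46.2 N·m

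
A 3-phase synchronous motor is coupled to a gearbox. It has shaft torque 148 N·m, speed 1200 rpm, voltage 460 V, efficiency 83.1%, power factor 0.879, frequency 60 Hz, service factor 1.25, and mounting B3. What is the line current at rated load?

ω = 2π×1200/60 = 125.7 rad/s; P_out = τω = 148 × 125.7 = 18604 W
P_in = P_out / η = 18604 / 0.831 = 22387 W
I_L = P_in / (√3·V_L·cosφ) = 22387 / (1.732 × 460 × 0.879) = 32 A

32 A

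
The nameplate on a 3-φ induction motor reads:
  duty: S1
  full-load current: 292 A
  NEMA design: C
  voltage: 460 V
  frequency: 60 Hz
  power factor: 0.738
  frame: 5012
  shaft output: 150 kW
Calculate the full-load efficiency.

P_out = 150 kW = 150000 W
P_in = √3·V_L·I_L·cosφ = 1.732 × 460 × 292 × 0.738 = 171690 W
η = P_out / P_in = 150000 / 171690 = 0.874 = 87.4%

87.4 %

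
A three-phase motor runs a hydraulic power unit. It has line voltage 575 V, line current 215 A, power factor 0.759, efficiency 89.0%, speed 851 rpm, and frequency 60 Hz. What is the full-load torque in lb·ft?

1200 lb·ft

P_in = √3·V·I·cosφ = 1.732 × 575 × 215 × 0.759 = 162516 W
P_out = η·P_in = 0.89 × 162516 = 144639 W
n = 851 rpm
ω = 2π×851/60 = 89.12 rad/s
τ = P_out/ω = 144639/89.12 = 1623 N·m
In lb·ft: 1623/1.356 = 1200 lb·ft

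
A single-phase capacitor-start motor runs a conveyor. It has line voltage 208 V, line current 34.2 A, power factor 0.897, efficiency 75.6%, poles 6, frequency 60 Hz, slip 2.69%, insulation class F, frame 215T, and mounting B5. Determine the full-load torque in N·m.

39.4 N·m

P_in = V·I·cosφ = 208 × 34.2 × 0.897 = 6381 W
P_out = η·P_in = 0.756 × 6381 = 4824 W
n_s = 120×60/6 = 1200 rpm; n = 1200×(1−0.0269) = 1168 rpm
ω = 2π×1168/60 = 122.3 rad/s
τ = P_out/ω = 4824/122.3 = 39.4 N·m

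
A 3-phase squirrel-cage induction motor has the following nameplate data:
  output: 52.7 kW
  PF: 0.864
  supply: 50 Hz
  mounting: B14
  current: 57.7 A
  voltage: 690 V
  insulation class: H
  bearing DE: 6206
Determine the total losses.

6880 W

P_in = √3·V·I·cosφ = 1.732×690×57.7×0.864 = 59578 W
P_out = 52700 W
Losses = P_in − P_out = 59578 − 52700 = 6878 W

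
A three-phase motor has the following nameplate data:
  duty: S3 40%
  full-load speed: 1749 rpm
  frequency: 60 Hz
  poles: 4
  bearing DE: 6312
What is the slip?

2.83 %

n_s = 120f/p = 120×60/4 = 1800 rpm
s = (n_s − n)/n_s = (1800 − 1749)/1800 = 0.0283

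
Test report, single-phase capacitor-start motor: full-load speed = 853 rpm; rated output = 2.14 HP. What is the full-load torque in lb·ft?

P_out = 2.14 × 746 = 1596 W
ω = 2π × 853/60 = 89.33 rad/s
τ = P_out/ω = 1596/89.33 = 17.87 N·m
In lb·ft: 17.87/1.356 = 13.2 lb·ft

13.2 lb·ft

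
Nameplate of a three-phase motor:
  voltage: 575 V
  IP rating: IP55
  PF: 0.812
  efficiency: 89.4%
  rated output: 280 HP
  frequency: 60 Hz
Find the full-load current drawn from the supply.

P_out = 280 × 746 = 208880 W
P_in = P_out / η = 208880 / 0.894 = 233647 W
I_L = P_in / (√3·V_L·cosφ) = 233647 / (1.732 × 575 × 0.812) = 289 A

289 A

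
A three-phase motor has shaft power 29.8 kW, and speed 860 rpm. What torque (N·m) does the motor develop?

331 N·m

ω = 2π × 860/60 = 90.06 rad/s
τ = P/ω = 29800/90.06 = 331 N·m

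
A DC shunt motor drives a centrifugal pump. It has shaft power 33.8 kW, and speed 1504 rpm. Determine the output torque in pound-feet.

158 lb·ft

ω = 2π × 1504/60 = 157.5 rad/s
τ = P/ω = 33800/157.5 = 214.6 N·m
In lb·ft: 214.6/1.356 = 158 lb·ft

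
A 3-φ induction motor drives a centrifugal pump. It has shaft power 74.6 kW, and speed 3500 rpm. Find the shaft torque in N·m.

204 N·m

ω = 2π × 3500/60 = 366.5 rad/s
τ = P/ω = 74600/366.5 = 204 N·m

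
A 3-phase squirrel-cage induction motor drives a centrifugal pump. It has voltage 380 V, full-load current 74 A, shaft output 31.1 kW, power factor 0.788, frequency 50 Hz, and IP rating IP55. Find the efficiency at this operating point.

81.0 %

P_out = 31.1 kW = 31100 W
P_in = √3·V_L·I_L·cosφ = 1.732 × 380 × 74 × 0.788 = 38379 W
η = P_out / P_in = 31100 / 38379 = 0.810 = 81.0%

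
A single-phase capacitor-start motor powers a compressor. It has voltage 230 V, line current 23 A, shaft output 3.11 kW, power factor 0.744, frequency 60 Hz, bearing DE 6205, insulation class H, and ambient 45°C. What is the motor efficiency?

79.0 %

P_out = 3.11 kW = 3110 W
P_in = V·I·cosφ = 230 × 23 × 0.744 = 3936 W
η = P_out / P_in = 3110 / 3936 = 0.790 = 79.0%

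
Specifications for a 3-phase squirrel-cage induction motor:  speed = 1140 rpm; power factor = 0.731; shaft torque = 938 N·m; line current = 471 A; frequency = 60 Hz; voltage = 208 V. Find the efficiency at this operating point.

90.3 %

ω = 2π × 1140/60 = 119.4 rad/s; P_out = τω = 938 × 119.4 = 111997 W
P_in = √3·V_L·I_L·cosφ = 1.732 × 208 × 471 × 0.731 = 124037 W
η = P_out / P_in = 111997 / 124037 = 0.903 = 90.3%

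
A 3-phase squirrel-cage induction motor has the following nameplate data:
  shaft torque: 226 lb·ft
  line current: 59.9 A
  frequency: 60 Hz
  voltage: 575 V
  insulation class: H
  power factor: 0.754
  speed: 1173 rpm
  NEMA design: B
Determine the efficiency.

τ = 226 lb·ft × 1.356 = 306.5 N·m
ω = 2π × 1173/60 = 122.8 rad/s; P_out = τω = 306.5 × 122.8 = 37638 W
P_in = √3·V_L·I_L·cosφ = 1.732 × 575 × 59.9 × 0.754 = 44979 W
η = P_out / P_in = 37638 / 44979 = 0.837 = 83.7%

83.7 %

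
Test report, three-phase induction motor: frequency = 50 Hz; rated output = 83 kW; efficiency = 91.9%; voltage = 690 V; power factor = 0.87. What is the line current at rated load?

P_out = 83 kW = 83000 W
P_in = P_out / η = 83000 / 0.919 = 90316 W
I_L = P_in / (√3·V_L·cosφ) = 90316 / (1.732 × 690 × 0.87) = 86.9 A

86.9 A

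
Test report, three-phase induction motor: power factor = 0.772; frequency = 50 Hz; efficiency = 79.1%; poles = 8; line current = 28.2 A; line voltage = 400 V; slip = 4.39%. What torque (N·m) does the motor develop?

159 N·m

P_in = √3·V·I·cosφ = 1.732 × 400 × 28.2 × 0.772 = 15083 W
P_out = η·P_in = 0.791 × 15083 = 11931 W
n_s = 120×50/8 = 750 rpm; n = 750×(1−0.0439) = 717 rpm
ω = 2π×717/60 = 75.08 rad/s
τ = P_out/ω = 11931/75.08 = 159 N·m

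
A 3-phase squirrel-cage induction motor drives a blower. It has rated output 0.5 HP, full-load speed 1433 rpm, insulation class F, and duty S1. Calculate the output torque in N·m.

2.49 N·m

P_out = 0.5 × 746 = 373 W
ω = 2π × 1433/60 = 150.1 rad/s
τ = P_out/ω = 373/150.1 = 2.49 N·m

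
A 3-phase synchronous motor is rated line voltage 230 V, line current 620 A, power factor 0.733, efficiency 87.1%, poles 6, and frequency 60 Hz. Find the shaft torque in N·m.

1250 N·m

P_in = √3·V·I·cosφ = 1.732 × 230 × 620 × 0.733 = 181039 W
P_out = η·P_in = 0.871 × 181039 = 157685 W
n = n_s = 120×60/6 = 1200 rpm (synchronous)
ω = 2π×1200/60 = 125.7 rad/s
τ = P_out/ω = 157685/125.7 = 1250 N·m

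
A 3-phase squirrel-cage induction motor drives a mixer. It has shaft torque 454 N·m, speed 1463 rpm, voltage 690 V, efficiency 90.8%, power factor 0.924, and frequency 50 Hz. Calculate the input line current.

69.4 A

ω = 2π×1463/60 = 153.2 rad/s; P_out = τω = 454 × 153.2 = 69553 W
P_in = P_out / η = 69553 / 0.908 = 76600 W
I_L = P_in / (√3·V_L·cosφ) = 76600 / (1.732 × 690 × 0.924) = 69.4 A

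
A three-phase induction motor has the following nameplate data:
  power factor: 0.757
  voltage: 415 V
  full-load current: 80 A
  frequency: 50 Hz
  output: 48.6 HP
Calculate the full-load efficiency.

83.3 %

P_out = 48.6 × 746 = 36256 W
P_in = √3·V_L·I_L·cosφ = 1.732 × 415 × 80 × 0.757 = 43529 W
η = P_out / P_in = 36256 / 43529 = 0.833 = 83.3%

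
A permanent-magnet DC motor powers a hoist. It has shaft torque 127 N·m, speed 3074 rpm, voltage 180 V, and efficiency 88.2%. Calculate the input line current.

ω = 2π×3074/60 = 321.9 rad/s; P_out = τω = 127 × 321.9 = 40881 W
P_in = P_out / η = 40881 / 0.882 = 46350 W
I = P_in / V = 46350 / 180 = 258 A

258 A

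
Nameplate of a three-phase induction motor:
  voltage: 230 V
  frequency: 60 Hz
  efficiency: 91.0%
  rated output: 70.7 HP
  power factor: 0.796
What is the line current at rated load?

183 A

P_out = 70.7 × 746 = 52742 W
P_in = P_out / η = 52742 / 0.910 = 57958 W
I_L = P_in / (√3·V_L·cosφ) = 57958 / (1.732 × 230 × 0.796) = 183 A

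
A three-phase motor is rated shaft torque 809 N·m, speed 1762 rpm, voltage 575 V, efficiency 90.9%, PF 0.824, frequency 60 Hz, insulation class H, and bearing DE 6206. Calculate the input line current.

ω = 2π×1762/60 = 184.5 rad/s; P_out = τω = 809 × 184.5 = 149261 W
P_in = P_out / η = 149261 / 0.909 = 164204 W
I_L = P_in / (√3·V_L·cosφ) = 164204 / (1.732 × 575 × 0.824) = 200 A

200 A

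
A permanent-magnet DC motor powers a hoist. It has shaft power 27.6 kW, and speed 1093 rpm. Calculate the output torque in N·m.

ω = 2π × 1093/60 = 114.5 rad/s
τ = P/ω = 27600/114.5 = 241 N·m

241 N·m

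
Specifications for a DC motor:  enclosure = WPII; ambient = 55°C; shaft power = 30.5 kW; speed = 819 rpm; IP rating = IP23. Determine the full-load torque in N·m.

ω = 2π × 819/60 = 85.77 rad/s
τ = P/ω = 30500/85.77 = 356 N·m

356 N·m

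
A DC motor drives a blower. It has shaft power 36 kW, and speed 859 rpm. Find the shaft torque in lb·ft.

295 lb·ft

ω = 2π × 859/60 = 89.95 rad/s
τ = P/ω = 36000/89.95 = 400.2 N·m
In lb·ft: 400.2/1.356 = 295 lb·ft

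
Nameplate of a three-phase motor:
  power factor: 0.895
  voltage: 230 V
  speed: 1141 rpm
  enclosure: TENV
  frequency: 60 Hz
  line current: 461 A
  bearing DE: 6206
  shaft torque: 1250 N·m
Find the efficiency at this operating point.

ω = 2π × 1141/60 = 119.5 rad/s; P_out = τω = 1250 × 119.5 = 149375 W
P_in = √3·V_L·I_L·cosφ = 1.732 × 230 × 461 × 0.895 = 164361 W
η = P_out / P_in = 149375 / 164361 = 0.909 = 90.9%

90.9 %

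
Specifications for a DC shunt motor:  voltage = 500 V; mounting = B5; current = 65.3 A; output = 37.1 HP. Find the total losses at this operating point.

P_in = V·I = 500×65.3 = 32650 W
P_out = 37.1×746 = 27677 W
Losses = P_in − P_out = 32650 − 27677 = 4973 W

4.97 kW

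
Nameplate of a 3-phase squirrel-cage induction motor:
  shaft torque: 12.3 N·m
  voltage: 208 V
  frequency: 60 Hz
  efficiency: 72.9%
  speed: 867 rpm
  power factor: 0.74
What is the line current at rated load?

ω = 2π×867/60 = 90.79 rad/s; P_out = τω = 12.3 × 90.79 = 1117 W
P_in = P_out / η = 1117 / 0.729 = 1532 W
I_L = P_in / (√3·V_L·cosφ) = 1532 / (1.732 × 208 × 0.74) = 5.75 A

5.75 A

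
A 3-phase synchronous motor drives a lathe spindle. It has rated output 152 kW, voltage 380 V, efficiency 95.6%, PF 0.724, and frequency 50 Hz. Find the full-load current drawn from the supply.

P_out = 152 kW = 152000 W
P_in = P_out / η = 152000 / 0.956 = 158996 W
I_L = P_in / (√3·V_L·cosφ) = 158996 / (1.732 × 380 × 0.724) = 334 A

334 A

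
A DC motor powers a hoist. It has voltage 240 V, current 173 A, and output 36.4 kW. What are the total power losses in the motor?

5120 W

P_in = V·I = 240×173 = 41520 W
P_out = 36400 W
Losses = P_in − P_out = 41520 − 36400 = 5120 W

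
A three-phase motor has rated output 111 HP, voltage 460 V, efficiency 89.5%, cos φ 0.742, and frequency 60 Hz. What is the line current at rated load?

P_out = 111 × 746 = 82806 W
P_in = P_out / η = 82806 / 0.895 = 92521 W
I_L = P_in / (√3·V_L·cosφ) = 92521 / (1.732 × 460 × 0.742) = 157 A

157 A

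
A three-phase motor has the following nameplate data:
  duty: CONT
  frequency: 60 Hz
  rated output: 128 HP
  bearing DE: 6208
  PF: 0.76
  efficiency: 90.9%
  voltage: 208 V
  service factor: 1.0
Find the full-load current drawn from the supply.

384 A

P_out = 128 × 746 = 95488 W
P_in = P_out / η = 95488 / 0.909 = 105047 W
I_L = P_in / (√3·V_L·cosφ) = 105047 / (1.732 × 208 × 0.76) = 384 A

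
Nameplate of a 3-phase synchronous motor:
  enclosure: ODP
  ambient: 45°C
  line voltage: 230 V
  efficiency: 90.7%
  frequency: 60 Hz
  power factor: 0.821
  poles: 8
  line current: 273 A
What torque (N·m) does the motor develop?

859 N·m

P_in = √3·V·I·cosφ = 1.732 × 230 × 273 × 0.821 = 89286 W
P_out = η·P_in = 0.907 × 89286 = 80982 W
n = n_s = 120×60/8 = 900 rpm (synchronous)
ω = 2π×900/60 = 94.25 rad/s
τ = P_out/ω = 80982/94.25 = 859 N·m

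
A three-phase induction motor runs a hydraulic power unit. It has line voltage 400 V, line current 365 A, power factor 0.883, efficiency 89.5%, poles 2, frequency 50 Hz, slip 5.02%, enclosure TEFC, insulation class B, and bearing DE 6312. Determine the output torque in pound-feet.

494 lb·ft

P_in = √3·V·I·cosφ = 1.732 × 400 × 365 × 0.883 = 223286 W
P_out = η·P_in = 0.895 × 223286 = 199841 W
n_s = 120×50/2 = 3000 rpm; n = 3000×(1−0.0502) = 2849 rpm
ω = 2π×2849/60 = 298.3 rad/s
τ = P_out/ω = 199841/298.3 = 669.9 N·m
In lb·ft: 669.9/1.356 = 494 lb·ft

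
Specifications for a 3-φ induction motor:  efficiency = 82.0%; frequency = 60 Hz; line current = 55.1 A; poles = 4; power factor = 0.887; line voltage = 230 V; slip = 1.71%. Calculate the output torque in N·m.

P_in = √3·V·I·cosφ = 1.732 × 230 × 55.1 × 0.887 = 19469 W
P_out = η·P_in = 0.82 × 19469 = 15965 W
n_s = 120×60/4 = 1800 rpm; n = 1800×(1−0.0171) = 1769 rpm
ω = 2π×1769/60 = 185.2 rad/s
τ = P_out/ω = 15965/185.2 = 86.2 N·m

86.2 N·m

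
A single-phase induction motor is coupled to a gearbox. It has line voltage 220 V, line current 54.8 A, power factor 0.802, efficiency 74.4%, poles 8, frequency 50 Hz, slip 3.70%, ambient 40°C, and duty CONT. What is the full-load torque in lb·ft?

70.2 lb·ft

P_in = V·I·cosφ = 220 × 54.8 × 0.802 = 9669 W
P_out = η·P_in = 0.744 × 9669 = 7194 W
n_s = 120×50/8 = 750 rpm; n = 750×(1−0.037) = 722 rpm
ω = 2π×722/60 = 75.61 rad/s
τ = P_out/ω = 7194/75.61 = 95.15 N·m
In lb·ft: 95.15/1.356 = 70.2 lb·ft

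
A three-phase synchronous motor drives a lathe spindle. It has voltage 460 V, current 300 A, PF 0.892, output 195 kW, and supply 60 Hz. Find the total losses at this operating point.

P_in = √3·V·I·cosφ = 1.732×460×300×0.892 = 213202 W
P_out = 195000 W
Losses = P_in − P_out = 213202 − 195000 = 18202 W

18200 W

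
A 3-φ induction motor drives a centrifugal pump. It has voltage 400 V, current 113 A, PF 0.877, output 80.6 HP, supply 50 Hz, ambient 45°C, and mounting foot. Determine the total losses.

8.53 kW

P_in = √3·V·I·cosφ = 1.732×400×113×0.877 = 68657 W
P_out = 80.6×746 = 60128 W
Losses = P_in − P_out = 68657 − 60128 = 8529 W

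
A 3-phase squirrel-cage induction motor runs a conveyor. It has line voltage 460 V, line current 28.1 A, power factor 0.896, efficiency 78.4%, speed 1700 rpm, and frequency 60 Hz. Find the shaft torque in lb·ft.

65.2 lb·ft

P_in = √3·V·I·cosφ = 1.732 × 460 × 28.1 × 0.896 = 20059 W
P_out = η·P_in = 0.784 × 20059 = 15726 W
n = 1700 rpm
ω = 2π×1700/60 = 178 rad/s
τ = P_out/ω = 15726/178 = 88.35 N·m
In lb·ft: 88.35/1.356 = 65.2 lb·ft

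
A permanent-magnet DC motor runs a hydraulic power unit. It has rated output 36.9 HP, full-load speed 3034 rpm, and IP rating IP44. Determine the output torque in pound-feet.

63.9 lb·ft

P_out = 36.9 × 746 = 27527 W
ω = 2π × 3034/60 = 317.7 rad/s
τ = P_out/ω = 27527/317.7 = 86.64 N·m
In lb·ft: 86.64/1.356 = 63.9 lb·ft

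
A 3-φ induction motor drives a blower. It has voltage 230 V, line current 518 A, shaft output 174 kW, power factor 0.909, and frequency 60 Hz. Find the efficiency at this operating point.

P_out = 174 kW = 174000 W
P_in = √3·V_L·I_L·cosφ = 1.732 × 230 × 518 × 0.909 = 187573 W
η = P_out / P_in = 174000 / 187573 = 0.928 = 92.8%

92.8 %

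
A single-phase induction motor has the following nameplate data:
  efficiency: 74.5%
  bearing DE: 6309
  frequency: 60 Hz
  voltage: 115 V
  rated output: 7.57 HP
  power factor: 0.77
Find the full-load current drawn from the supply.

P_out = 7.57 × 746 = 5647 W
P_in = P_out / η = 5647 / 0.745 = 7580 W
I = P_in / (V·cosφ) = 7580 / (115 × 0.77) = 85.6 A

85.6 A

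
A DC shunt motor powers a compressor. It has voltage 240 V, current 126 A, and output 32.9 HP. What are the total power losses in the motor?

P_in = V·I = 240×126 = 30240 W
P_out = 32.9×746 = 24543 W
Losses = P_in − P_out = 30240 − 24543 = 5697 W

5700 W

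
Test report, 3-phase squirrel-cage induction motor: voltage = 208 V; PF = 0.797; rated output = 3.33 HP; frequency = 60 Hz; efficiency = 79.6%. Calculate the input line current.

P_out = 3.33 × 746 = 2484 W
P_in = P_out / η = 2484 / 0.796 = 3121 W
I_L = P_in / (√3·V_L·cosφ) = 3121 / (1.732 × 208 × 0.797) = 10.9 A

10.9 A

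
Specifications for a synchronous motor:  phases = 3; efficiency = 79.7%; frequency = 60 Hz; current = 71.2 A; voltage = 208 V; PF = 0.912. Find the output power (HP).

P_in = √3·V·I·cosφ = 1.732 × 208 × 71.2 × 0.912 = 23393 W
P_out = η·P_in = 0.797 × 23393 = 18644 W
= 18644/746 = 25 HP

25 HP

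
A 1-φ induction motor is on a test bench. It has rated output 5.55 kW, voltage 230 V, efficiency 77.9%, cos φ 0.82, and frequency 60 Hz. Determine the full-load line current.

37.8 A

P_out = 5.55 kW = 5550 W
P_in = P_out / η = 5550 / 0.779 = 7125 W
I = P_in / (V·cosφ) = 7125 / (230 × 0.82) = 37.8 A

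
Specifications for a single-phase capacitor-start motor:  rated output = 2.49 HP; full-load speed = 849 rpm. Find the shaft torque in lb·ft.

P_out = 2.49 × 746 = 1858 W
ω = 2π × 849/60 = 88.91 rad/s
τ = P_out/ω = 1858/88.91 = 20.9 N·m
In lb·ft: 20.9/1.356 = 15.4 lb·ft

15.4 lb·ft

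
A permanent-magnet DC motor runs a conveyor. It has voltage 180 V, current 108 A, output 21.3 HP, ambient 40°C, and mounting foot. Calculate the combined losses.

P_in = V·I = 180×108 = 19440 W
P_out = 21.3×746 = 15890 W
Losses = P_in − P_out = 19440 − 15890 = 3550 W

3550 W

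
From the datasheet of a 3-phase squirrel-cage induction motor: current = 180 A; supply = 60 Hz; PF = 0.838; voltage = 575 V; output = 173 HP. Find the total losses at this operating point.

P_in = √3·V·I·cosφ = 1.732×575×180×0.838 = 150222 W
P_out = 173×746 = 129058 W
Losses = P_in − P_out = 150222 − 129058 = 21164 W

21200 W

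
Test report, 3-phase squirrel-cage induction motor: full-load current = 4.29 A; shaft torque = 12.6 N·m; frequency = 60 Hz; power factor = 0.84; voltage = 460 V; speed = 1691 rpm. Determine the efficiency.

ω = 2π × 1691/60 = 177.1 rad/s; P_out = τω = 12.6 × 177.1 = 2231 W
P_in = √3·V_L·I_L·cosφ = 1.732 × 460 × 4.29 × 0.84 = 2871 W
η = P_out / P_in = 2231 / 2871 = 0.777 = 77.7%

77.7 %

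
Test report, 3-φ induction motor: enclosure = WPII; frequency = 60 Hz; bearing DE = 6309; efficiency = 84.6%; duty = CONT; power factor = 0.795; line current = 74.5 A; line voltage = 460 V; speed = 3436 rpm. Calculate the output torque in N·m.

111 N·m

P_in = √3·V·I·cosφ = 1.732 × 460 × 74.5 × 0.795 = 47188 W
P_out = η·P_in = 0.846 × 47188 = 39921 W
n = 3436 rpm
ω = 2π×3436/60 = 359.8 rad/s
τ = P_out/ω = 39921/359.8 = 111 N·m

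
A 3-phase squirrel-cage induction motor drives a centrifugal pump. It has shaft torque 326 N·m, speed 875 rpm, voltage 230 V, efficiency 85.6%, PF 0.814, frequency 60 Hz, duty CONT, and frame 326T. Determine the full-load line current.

108 A

ω = 2π×875/60 = 91.63 rad/s; P_out = τω = 326 × 91.63 = 29871 W
P_in = P_out / η = 29871 / 0.856 = 34896 W
I_L = P_in / (√3·V_L·cosφ) = 34896 / (1.732 × 230 × 0.814) = 108 A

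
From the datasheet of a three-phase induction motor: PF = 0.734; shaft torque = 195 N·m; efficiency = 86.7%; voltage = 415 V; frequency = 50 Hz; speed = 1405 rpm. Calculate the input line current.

62.7 A

ω = 2π×1405/60 = 147.1 rad/s; P_out = τω = 195 × 147.1 = 28685 W
P_in = P_out / η = 28685 / 0.867 = 33085 W
I_L = P_in / (√3·V_L·cosφ) = 33085 / (1.732 × 415 × 0.734) = 62.7 A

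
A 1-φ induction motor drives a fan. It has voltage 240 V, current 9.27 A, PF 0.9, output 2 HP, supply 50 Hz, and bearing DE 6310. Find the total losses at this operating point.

P_in = V·I·cosφ = 240×9.27×0.9 = 2002 W
P_out = 2×746 = 1492 W
Losses = P_in − P_out = 2002 − 1492 = 510 W

510 W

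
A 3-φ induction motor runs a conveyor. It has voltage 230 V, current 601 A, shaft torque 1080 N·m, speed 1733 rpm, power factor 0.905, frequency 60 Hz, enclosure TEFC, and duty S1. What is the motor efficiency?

ω = 2π × 1733/60 = 181.5 rad/s; P_out = τω = 1080 × 181.5 = 196020 W
P_in = √3·V_L·I_L·cosφ = 1.732 × 230 × 601 × 0.905 = 216670 W
η = P_out / P_in = 196020 / 216670 = 0.905 = 90.5%

90.5 %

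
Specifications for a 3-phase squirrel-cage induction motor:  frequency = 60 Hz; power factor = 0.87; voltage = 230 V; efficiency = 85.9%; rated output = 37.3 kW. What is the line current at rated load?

P_out = 37.3 kW = 37300 W
P_in = P_out / η = 37300 / 0.859 = 43423 W
I_L = P_in / (√3·V_L·cosφ) = 43423 / (1.732 × 230 × 0.87) = 125 A

125 A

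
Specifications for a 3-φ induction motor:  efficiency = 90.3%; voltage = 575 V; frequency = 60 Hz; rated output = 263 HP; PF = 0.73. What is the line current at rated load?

P_out = 263 × 746 = 196198 W
P_in = P_out / η = 196198 / 0.903 = 217274 W
I_L = P_in / (√3·V_L·cosφ) = 217274 / (1.732 × 575 × 0.73) = 299 A

299 A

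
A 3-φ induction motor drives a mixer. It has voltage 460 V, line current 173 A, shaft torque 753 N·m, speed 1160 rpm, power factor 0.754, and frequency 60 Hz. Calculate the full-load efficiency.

ω = 2π × 1160/60 = 121.5 rad/s; P_out = τω = 753 × 121.5 = 91490 W
P_in = √3·V_L·I_L·cosφ = 1.732 × 460 × 173 × 0.754 = 103926 W
η = P_out / P_in = 91490 / 103926 = 0.880 = 88.0%

88.0 %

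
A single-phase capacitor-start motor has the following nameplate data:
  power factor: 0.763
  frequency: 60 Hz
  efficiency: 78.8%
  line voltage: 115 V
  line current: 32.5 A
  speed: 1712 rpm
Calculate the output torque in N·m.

12.5 N·m

P_in = V·I·cosφ = 115 × 32.5 × 0.763 = 2852 W
P_out = η·P_in = 0.788 × 2852 = 2247 W
n = 1712 rpm
ω = 2π×1712/60 = 179.3 rad/s
τ = P_out/ω = 2247/179.3 = 12.5 N·m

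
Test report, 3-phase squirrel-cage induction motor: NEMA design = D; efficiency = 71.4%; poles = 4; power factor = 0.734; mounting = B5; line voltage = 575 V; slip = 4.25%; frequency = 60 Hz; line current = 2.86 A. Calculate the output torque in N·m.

8.27 N·m

P_in = √3·V·I·cosφ = 1.732 × 575 × 2.86 × 0.734 = 2091 W
P_out = η·P_in = 0.714 × 2091 = 1493 W
n_s = 120×60/4 = 1800 rpm; n = 1800×(1−0.0425) = 1724 rpm
ω = 2π×1724/60 = 180.5 rad/s
τ = P_out/ω = 1493/180.5 = 8.27 N·m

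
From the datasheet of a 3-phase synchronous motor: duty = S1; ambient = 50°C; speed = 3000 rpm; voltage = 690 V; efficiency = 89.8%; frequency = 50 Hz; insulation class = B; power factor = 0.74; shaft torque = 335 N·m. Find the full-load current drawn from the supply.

ω = 2π×3000/60 = 314.2 rad/s; P_out = τω = 335 × 314.2 = 105257 W
P_in = P_out / η = 105257 / 0.898 = 117213 W
I_L = P_in / (√3·V_L·cosφ) = 117213 / (1.732 × 690 × 0.74) = 133 A

133 A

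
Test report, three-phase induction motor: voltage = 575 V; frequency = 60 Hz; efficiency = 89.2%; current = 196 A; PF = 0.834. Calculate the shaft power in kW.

P_in = √3·V·I·cosφ = 1.732 × 575 × 196 × 0.834 = 162794 W
P_out = η·P_in = 0.892 × 162794 = 145212 W

145 kW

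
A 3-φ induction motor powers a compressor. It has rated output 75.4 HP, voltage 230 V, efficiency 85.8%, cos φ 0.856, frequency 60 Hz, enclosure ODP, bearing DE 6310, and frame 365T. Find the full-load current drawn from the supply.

192 A

P_out = 75.4 × 746 = 56248 W
P_in = P_out / η = 56248 / 0.858 = 65557 W
I_L = P_in / (√3·V_L·cosφ) = 65557 / (1.732 × 230 × 0.856) = 192 A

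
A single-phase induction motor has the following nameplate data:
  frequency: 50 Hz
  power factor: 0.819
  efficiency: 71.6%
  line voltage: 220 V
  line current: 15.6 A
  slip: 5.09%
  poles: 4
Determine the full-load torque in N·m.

P_in = V·I·cosφ = 220 × 15.6 × 0.819 = 2811 W
P_out = η·P_in = 0.716 × 2811 = 2013 W
n_s = 120×50/4 = 1500 rpm; n = 1500×(1−0.0509) = 1424 rpm
ω = 2π×1424/60 = 149.1 rad/s
τ = P_out/ω = 2013/149.1 = 13.5 N·m

13.5 N·m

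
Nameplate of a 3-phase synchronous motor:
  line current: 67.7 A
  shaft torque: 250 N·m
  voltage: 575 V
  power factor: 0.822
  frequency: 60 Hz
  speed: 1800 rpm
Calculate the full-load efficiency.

85.0 %

ω = 2π × 1800/60 = 188.5 rad/s; P_out = τω = 250 × 188.5 = 47125 W
P_in = √3·V_L·I_L·cosφ = 1.732 × 575 × 67.7 × 0.822 = 55421 W
η = P_out / P_in = 47125 / 55421 = 0.850 = 85.0%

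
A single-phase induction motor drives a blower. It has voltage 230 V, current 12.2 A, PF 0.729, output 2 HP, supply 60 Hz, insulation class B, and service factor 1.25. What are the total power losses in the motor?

P_in = V·I·cosφ = 230×12.2×0.729 = 2046 W
P_out = 2×746 = 1492 W
Losses = P_in − P_out = 2046 − 1492 = 554 W

554 W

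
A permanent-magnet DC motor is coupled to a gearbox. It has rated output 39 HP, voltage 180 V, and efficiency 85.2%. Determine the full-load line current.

P_out = 39 × 746 = 29094 W
P_in = P_out / η = 29094 / 0.852 = 34148 W
I = P_in / V = 34148 / 180 = 190 A

190 A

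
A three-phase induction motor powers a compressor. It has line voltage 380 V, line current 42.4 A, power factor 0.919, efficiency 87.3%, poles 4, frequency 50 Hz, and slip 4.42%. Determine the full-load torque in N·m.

P_in = √3·V·I·cosφ = 1.732 × 380 × 42.4 × 0.919 = 25646 W
P_out = η·P_in = 0.873 × 25646 = 22389 W
n_s = 120×50/4 = 1500 rpm; n = 1500×(1−0.0442) = 1434 rpm
ω = 2π×1434/60 = 150.2 rad/s
τ = P_out/ω = 22389/150.2 = 149 N·m

149 N·m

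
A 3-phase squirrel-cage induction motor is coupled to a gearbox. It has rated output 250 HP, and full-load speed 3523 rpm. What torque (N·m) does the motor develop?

506 N·m

P_out = 250 × 746 = 186500 W
ω = 2π × 3523/60 = 368.9 rad/s
τ = P_out/ω = 186500/368.9 = 506 N·m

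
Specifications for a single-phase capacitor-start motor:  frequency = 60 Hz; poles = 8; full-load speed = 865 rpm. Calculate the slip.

3.9 %

n_s = 120f/p = 120×60/8 = 900 rpm
s = (n_s − n)/n_s = (900 − 865)/900 = 0.0389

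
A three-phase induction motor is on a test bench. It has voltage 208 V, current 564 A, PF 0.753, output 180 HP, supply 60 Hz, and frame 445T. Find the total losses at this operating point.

18700 W

P_in = √3·V·I·cosφ = 1.732×208×564×0.753 = 152998 W
P_out = 180×746 = 134280 W
Losses = P_in − P_out = 152998 − 134280 = 18718 W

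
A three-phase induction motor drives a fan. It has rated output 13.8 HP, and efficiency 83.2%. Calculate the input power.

P_out = 13.8 × 746 = 10295 W
P_in = P_out/η = 10295/0.832 = 12374 W = 12.4 kW

12.4 kW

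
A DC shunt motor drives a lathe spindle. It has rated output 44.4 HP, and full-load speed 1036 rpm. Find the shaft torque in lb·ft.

P_out = 44.4 × 746 = 33122 W
ω = 2π × 1036/60 = 108.5 rad/s
τ = P_out/ω = 33122/108.5 = 305.3 N·m
In lb·ft: 305.3/1.356 = 225 lb·ft

225 lb·ft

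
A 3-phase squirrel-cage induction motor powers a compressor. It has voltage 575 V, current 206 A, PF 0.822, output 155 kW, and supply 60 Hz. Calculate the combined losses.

P_in = √3·V·I·cosφ = 1.732×575×206×0.822 = 168638 W
P_out = 155000 W
Losses = P_in − P_out = 168638 − 155000 = 13638 W

13.6 kW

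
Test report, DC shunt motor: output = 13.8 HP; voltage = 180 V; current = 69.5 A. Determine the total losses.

P_in = V·I = 180×69.5 = 12510 W
P_out = 13.8×746 = 10295 W
Losses = P_in − P_out = 12510 − 10295 = 2215 W

2220 W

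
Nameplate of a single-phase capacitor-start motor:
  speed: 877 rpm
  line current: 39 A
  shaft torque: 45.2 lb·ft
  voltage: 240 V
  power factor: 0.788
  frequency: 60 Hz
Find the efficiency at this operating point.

τ = 45.2 lb·ft × 1.356 = 61.29 N·m
ω = 2π × 877/60 = 91.84 rad/s; P_out = τω = 61.29 × 91.84 = 5629 W
P_in = V·I·cosφ = 240 × 39 × 0.788 = 7376 W
η = P_out / P_in = 5629 / 7376 = 0.763 = 76.3%

76.3 %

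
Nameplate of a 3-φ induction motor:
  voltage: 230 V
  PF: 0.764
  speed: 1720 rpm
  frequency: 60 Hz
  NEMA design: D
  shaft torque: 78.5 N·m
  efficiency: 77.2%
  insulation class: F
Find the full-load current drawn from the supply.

60.2 A

ω = 2π×1720/60 = 180.1 rad/s; P_out = τω = 78.5 × 180.1 = 14138 W
P_in = P_out / η = 14138 / 0.772 = 18313 W
I_L = P_in / (√3·V_L·cosφ) = 18313 / (1.732 × 230 × 0.764) = 60.2 A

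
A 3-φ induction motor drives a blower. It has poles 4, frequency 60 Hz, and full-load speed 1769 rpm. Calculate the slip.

n_s = 120f/p = 120×60/4 = 1800 rpm
s = (n_s − n)/n_s = (1800 − 1769)/1800 = 0.0172

1.72 %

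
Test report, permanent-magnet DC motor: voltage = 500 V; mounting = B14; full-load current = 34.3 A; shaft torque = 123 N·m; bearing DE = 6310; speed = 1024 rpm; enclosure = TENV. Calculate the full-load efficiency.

76.9 %

ω = 2π × 1024/60 = 107.2 rad/s; P_out = τω = 123 × 107.2 = 13186 W
P_in = V·I = 500 × 34.3 = 17150 W
η = P_out / P_in = 13186 / 17150 = 0.769 = 76.9%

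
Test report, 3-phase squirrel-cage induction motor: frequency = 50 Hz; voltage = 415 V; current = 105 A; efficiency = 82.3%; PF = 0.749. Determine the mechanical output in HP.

P_in = √3·V·I·cosφ = 1.732 × 415 × 105 × 0.749 = 56528 W
P_out = η·P_in = 0.823 × 56528 = 46523 W
= 46523/746 = 62.4 HP

62.4 HP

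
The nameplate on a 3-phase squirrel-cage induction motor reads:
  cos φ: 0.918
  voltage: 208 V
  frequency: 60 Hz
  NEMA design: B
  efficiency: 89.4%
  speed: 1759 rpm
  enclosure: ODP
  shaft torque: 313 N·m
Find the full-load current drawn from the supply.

ω = 2π×1759/60 = 184.2 rad/s; P_out = τω = 313 × 184.2 = 57655 W
P_in = P_out / η = 57655 / 0.894 = 64491 W
I_L = P_in / (√3·V_L·cosφ) = 64491 / (1.732 × 208 × 0.918) = 195 A

195 A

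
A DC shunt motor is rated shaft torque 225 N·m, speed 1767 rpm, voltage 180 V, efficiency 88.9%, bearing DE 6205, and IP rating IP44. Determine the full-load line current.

260 A

ω = 2π×1767/60 = 185 rad/s; P_out = τω = 225 × 185 = 41625 W
P_in = P_out / η = 41625 / 0.889 = 46822 W
I = P_in / V = 46822 / 180 = 260 A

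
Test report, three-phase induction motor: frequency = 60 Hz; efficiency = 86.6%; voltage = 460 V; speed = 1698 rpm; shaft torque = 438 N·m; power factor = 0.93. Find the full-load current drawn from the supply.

121 A

ω = 2π×1698/60 = 177.8 rad/s; P_out = τω = 438 × 177.8 = 77876 W
P_in = P_out / η = 77876 / 0.866 = 89926 W
I_L = P_in / (√3·V_L·cosφ) = 89926 / (1.732 × 460 × 0.93) = 121 A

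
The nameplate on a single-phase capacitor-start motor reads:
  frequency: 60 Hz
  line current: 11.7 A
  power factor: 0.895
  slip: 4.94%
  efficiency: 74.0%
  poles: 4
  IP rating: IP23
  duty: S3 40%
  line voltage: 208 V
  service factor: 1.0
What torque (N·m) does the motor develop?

P_in = V·I·cosφ = 208 × 11.7 × 0.895 = 2178 W
P_out = η·P_in = 0.74 × 2178 = 1612 W
n_s = 120×60/4 = 1800 rpm; n = 1800×(1−0.0494) = 1711 rpm
ω = 2π×1711/60 = 179.2 rad/s
τ = P_out/ω = 1612/179.2 = 9 N·m

9 N·m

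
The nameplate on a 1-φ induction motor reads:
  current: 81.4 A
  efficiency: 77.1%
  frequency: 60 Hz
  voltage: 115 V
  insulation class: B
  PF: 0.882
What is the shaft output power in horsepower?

8.53 HP

P_in = V·I·cosφ = 115 × 81.4 × 0.882 = 8256 W
P_out = η·P_in = 0.771 × 8256 = 6365 W
= 6365/746 = 8.53 HP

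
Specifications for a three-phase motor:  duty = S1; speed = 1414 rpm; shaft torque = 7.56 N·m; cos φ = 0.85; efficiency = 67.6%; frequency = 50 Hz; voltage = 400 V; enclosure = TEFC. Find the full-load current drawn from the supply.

ω = 2π×1414/60 = 148.1 rad/s; P_out = τω = 7.56 × 148.1 = 1120 W
P_in = P_out / η = 1120 / 0.676 = 1657 W
I_L = P_in / (√3·V_L·cosφ) = 1657 / (1.732 × 400 × 0.85) = 2.81 A

2.81 A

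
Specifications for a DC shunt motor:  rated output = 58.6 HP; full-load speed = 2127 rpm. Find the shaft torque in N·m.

196 N·m

P_out = 58.6 × 746 = 43716 W
ω = 2π × 2127/60 = 222.7 rad/s
τ = P_out/ω = 43716/222.7 = 196 N·m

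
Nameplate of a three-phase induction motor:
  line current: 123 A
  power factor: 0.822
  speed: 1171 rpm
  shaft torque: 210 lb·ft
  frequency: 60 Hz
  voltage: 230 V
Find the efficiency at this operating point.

86.7 %

τ = 210 lb·ft × 1.356 = 284.8 N·m
ω = 2π × 1171/60 = 122.6 rad/s; P_out = τω = 284.8 × 122.6 = 34916 W
P_in = √3·V_L·I_L·cosφ = 1.732 × 230 × 123 × 0.822 = 40277 W
η = P_out / P_in = 34916 / 40277 = 0.867 = 86.7%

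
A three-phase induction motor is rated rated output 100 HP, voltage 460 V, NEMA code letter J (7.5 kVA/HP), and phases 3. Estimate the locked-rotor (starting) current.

S_LR = 7.5 × 100 = 750 kVA
I_LR = S_LR/(√3·V_L) = 750000/(1.732×460) = 941 A

941 A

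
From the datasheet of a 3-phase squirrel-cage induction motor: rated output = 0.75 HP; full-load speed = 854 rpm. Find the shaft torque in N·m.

P_out = 0.75 × 746 = 560 W
ω = 2π × 854/60 = 89.43 rad/s
τ = P_out/ω = 560/89.43 = 6.26 N·m

6.26 N·m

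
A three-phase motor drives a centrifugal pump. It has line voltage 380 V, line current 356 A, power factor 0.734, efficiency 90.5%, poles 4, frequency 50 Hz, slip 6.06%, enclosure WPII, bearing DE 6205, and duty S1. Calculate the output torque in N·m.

P_in = √3·V·I·cosφ = 1.732 × 380 × 356 × 0.734 = 171980 W
P_out = η·P_in = 0.905 × 171980 = 155642 W
n_s = 120×50/4 = 1500 rpm; n = 1500×(1−0.0606) = 1409 rpm
ω = 2π×1409/60 = 147.6 rad/s
τ = P_out/ω = 155642/147.6 = 1050 N·m

1050 N·m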